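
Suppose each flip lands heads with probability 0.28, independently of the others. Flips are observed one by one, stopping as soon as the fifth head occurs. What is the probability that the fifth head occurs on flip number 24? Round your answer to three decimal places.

Y = trial on which the fifth success occurs; negative binomial, r=5, p=0.28.
P(Y=24) = C(23,4) · p^5 · (1−p)^19
= 8855 · 0.001721 · 0.0019468 = 0.02967

0.030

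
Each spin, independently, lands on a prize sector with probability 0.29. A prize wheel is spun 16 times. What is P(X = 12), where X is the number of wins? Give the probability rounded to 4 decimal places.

0.0002

X ~ Binomial(n=16, p=0.29).
P(X=12) = C(16,12) · p^12 · (1−p)^4
= 1820 · 3.5381e-07 · 0.25412 = 0.000164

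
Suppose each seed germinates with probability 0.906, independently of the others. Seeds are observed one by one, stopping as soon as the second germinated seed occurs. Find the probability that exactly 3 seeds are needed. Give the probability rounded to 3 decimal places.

Y = trial on which the second success occurs; negative binomial, r=2, p=0.906.
P(Y=3) = C(2,1) · p^2 · (1−p)^1
= 2 · 0.82084 · 0.094 = 0.15432

0.154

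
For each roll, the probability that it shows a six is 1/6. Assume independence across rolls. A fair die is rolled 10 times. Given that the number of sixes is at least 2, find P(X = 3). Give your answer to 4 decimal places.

X ~ Binomial(10, 0.166667). Want P(X=3 | X≥2) = P(X=3) / P(X≥2).
P(X=3) = C(10,3)·0.166667^3·0.833333^7 = 0.155045
P(X≥2) = 1 − 0.161506 − 0.323011 = 0.515483
Ratio = 0.155045 / 0.515483 = 0.300777

0.3008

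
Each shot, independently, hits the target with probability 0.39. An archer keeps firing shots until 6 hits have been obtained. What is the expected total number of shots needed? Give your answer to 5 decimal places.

15.38462

Y = total shots until the sixth success; negative binomial with r=6, p=0.39.
E[Y] = r / p = 6 / 0.39 = 15.3846154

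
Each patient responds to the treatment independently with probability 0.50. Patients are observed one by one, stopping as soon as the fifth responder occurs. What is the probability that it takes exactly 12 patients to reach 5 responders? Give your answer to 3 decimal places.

Y = trial on which the fifth success occurs; negative binomial, r=5, p=0.50.
P(Y=12) = C(11,4) · p^5 · (1−p)^7
= 330 · 0.03125 · 0.0078125 = 0.08057

0.081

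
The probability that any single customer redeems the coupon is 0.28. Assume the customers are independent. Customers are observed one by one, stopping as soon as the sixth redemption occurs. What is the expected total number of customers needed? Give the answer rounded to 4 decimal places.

21.4286

Y = total customers until the sixth success; negative binomial with r=6, p=0.28.
E[Y] = r / p = 6 / 0.28 = 21.428571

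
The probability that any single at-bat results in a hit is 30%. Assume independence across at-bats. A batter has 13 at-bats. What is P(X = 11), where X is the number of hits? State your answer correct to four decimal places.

0.0001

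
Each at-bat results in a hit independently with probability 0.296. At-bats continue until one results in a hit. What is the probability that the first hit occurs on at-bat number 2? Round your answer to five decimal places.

Geometric (trials to first success), p = 0.296.
P(Y = 2) = (1−p)^1 · p = 0.704 · 0.296 = 0.2083840

0.20838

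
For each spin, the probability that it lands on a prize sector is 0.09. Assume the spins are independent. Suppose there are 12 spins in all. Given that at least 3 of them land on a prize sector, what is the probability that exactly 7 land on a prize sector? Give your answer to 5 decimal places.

0.00027

X ~ Binomial(12, 0.09). Want P(X=7 | X≥3) = P(X=7) / P(X≥3).
P(X=7) = C(12,7)·0.09^7·0.91^5 = 0.0000236
P(X≥3) = 1 − 0.3224755 − 0.3827182 − 0.2081819 = 0.0866245
Ratio = 0.0000236 / 0.0866245 = 0.0002729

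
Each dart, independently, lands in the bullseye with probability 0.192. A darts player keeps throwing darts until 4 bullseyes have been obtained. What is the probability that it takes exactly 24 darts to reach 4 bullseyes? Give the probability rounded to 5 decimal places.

Y = trial on which the fourth success occurs; negative binomial, r=4, p=0.192.
P(Y=24) = C(23,3) · p^4 · (1−p)^20
= 1771 · 0.001359 · 0.014068 = 0.0338572

0.03386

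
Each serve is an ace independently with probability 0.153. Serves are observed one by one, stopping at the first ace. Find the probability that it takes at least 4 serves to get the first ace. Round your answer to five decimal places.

0.60765

Y = number of serves to the first success; geometric, p = 0.153.
P(Y > 3) = P(first 3 all fail) = (1−p)^3 = 0.6076454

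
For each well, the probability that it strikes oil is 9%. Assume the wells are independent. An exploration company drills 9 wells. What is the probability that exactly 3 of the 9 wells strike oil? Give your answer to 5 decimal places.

X ~ Binomial(n=9, p=0.09).
P(X=3) = C(9,3) · p^3 · (1−p)^6
= 84 · 0.000729 · 0.56787 = 0.0347740

0.03477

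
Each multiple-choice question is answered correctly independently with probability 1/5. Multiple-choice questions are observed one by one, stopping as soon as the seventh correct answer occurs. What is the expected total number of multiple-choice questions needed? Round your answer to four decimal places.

Y = total multiple-choice questions until the seventh success; negative binomial with r=7, p=0.20.
E[Y] = r / p = 7 / 0.20 = 35.000000

35.0000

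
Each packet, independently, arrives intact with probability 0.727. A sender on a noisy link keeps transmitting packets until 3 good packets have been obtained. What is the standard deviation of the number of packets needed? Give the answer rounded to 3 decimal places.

1.245

Y = total packets until the third success; negative binomial with r=3, p=0.727.
SD(Y) = √[r(1−p)/p²] = √(1.54958) = 1.24482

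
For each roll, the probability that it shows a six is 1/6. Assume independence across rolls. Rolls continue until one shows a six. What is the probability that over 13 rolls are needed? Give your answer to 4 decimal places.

Y = number of rolls to the first success; geometric, p = 0.166667.
P(Y > 13) = P(first 13 all fail) = (1−p)^13 = 0.093464

0.0935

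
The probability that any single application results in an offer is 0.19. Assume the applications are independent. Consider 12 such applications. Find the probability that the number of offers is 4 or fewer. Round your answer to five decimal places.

X ~ Binomial(12, 0.19); P(X ≤ 4) = Σ C(12,k) p^k (1−p)^(12−k) over k:
  k=0: C(12,0)·0.19^0·0.81^12 = 0.0797664
  k=1: C(12,1)·0.19^1·0.81^11 = 0.2245278
  k=2: C(12,2)·0.19^2·0.81^10 = 0.2896685
  k=3: C(12,3)·0.19^3·0.81^9 = 0.2264898
  k=4: C(12,4)·0.19^4·0.81^8 = 0.1195363
Total = 0.9399888

0.93999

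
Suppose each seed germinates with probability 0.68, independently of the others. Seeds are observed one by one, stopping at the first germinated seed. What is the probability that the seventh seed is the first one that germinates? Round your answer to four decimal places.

Geometric (trials to first success), p = 0.68.
P(Y = 7) = (1−p)^6 · p = 0.0010737 · 0.68 = 0.000730

0.0007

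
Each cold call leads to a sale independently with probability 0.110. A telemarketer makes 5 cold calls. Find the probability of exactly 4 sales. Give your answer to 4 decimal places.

0.0007

X ~ Binomial(n=5, p=0.11).
P(X=4) = C(5,4) · p^4 · (1−p)^1
= 5 · 0.00014641 · 0.89 = 0.000652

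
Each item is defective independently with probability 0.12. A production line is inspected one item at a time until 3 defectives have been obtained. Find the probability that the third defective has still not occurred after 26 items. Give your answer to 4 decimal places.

Needing more than 26 items ⇔ fewer than 3 successes in the first 26. With X ~ Binomial(26, 0.12), P(Y > 26) = P(X ≤ 2).
  k=0: C(26,0)·0.12^0·0.88^26 = 0.036020
  k=1: C(26,1)·0.12^1·0.88^25 = 0.127709
  k=2: C(26,2)·0.12^2·0.88^24 = 0.217686
P(X ≤ 2) = 0.381415

0.3814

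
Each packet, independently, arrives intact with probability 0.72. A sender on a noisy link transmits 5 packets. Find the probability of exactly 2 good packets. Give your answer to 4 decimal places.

0.1138

X ~ Binomial(n=5, p=0.72).
P(X=2) = C(5,2) · p^2 · (1−p)^3
= 10 · 0.5184 · 0.021952 = 0.113799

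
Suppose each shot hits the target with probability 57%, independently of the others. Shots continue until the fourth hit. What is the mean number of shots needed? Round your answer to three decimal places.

7.018

Y = total shots until the fourth success; negative binomial with r=4, p=0.57.
E[Y] = r / p = 4 / 0.57 = 7.01754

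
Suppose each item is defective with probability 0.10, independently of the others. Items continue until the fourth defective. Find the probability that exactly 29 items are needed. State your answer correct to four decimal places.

0.0235

Y = trial on which the fourth success occurs; negative binomial, r=4, p=0.10.
P(Y=29) = C(28,3) · p^4 · (1−p)^25
= 3276 · 0.0001 · 0.07179 = 0.023518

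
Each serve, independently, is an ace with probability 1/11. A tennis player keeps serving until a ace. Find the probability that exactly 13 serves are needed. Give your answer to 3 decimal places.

0.029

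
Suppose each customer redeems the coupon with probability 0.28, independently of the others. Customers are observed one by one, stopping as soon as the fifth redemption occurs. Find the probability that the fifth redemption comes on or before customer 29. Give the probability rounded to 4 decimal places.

0.9394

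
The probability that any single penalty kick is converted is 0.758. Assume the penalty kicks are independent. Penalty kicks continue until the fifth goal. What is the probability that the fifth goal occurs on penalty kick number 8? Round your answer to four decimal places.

0.1241

Y = trial on which the fifth success occurs; negative binomial, r=5, p=0.758.
P(Y=8) = C(7,4) · p^5 · (1−p)^3
= 35 · 0.25023 · 0.014172 = 0.124125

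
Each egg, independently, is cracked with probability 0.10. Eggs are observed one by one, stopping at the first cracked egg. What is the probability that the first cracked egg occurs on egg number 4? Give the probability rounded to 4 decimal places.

0.0729

Geometric (trials to first success), p = 0.10.
P(Y = 4) = (1−p)^3 · p = 0.729 · 0.10 = 0.072900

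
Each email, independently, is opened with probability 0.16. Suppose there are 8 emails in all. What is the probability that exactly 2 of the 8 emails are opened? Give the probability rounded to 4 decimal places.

X ~ Binomial(n=8, p=0.16).
P(X=2) = C(8,2) · p^2 · (1−p)^6
= 28 · 0.0256 · 0.3513 = 0.251810

0.2518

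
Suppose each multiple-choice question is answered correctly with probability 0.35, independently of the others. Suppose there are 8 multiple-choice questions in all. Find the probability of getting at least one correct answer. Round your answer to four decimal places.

0.9681

P(at least one) = 1 − P(none) = 1 − (1 − 0.35)^8
= 1 − 0.031864 = 0.968136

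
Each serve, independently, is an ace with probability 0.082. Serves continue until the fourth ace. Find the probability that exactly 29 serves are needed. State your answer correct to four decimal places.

0.0174

Y = trial on which the fourth success occurs; negative binomial, r=4, p=0.082.
P(Y=29) = C(28,3) · p^4 · (1−p)^25
= 3276 · 4.5212e-05 · 0.11778 = 0.017445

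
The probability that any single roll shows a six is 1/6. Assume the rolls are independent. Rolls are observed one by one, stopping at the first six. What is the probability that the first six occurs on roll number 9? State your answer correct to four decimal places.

Geometric (trials to first success), p = 0.166667.
P(Y = 9) = (1−p)^8 · p = 0.23257 · 0.166667 = 0.038761

0.0388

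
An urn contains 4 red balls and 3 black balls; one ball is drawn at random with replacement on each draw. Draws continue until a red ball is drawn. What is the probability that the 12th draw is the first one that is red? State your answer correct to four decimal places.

Geometric (trials to first success), p = 0.571429.
P(Y = 12) = (1−p)^11 · p = 8.9589e-05 · 0.571429 = 0.000051

0.0001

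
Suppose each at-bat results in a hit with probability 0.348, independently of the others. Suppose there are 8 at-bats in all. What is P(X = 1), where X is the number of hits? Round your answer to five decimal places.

X ~ Binomial(n=8, p=0.348).
P(X=1) = C(8,1) · p^1 · (1−p)^7
= 8 · 0.348 · 0.050088 = 0.1394448

0.13944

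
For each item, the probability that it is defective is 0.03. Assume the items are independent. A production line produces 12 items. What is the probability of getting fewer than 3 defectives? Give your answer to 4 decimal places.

X ~ Binomial(12, 0.03); P(X ≤ 2) = Σ C(12,k) p^k (1−p)^(12−k) over k:
  k=0: C(12,0)·0.03^0·0.97^12 = 0.693842
  k=1: C(12,1)·0.03^1·0.97^11 = 0.257509
  k=2: C(12,2)·0.03^2·0.97^10 = 0.043803
Total = 0.995154

0.9952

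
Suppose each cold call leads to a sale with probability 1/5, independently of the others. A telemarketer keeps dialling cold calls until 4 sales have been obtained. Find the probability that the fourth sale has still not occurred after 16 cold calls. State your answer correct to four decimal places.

0.5981

Needing more than 16 cold calls ⇔ fewer than 4 successes in the first 16. With X ~ Binomial(16, 0.20), P(Y > 16) = P(X ≤ 3).
  k=0: C(16,0)·0.20^0·0.80^16 = 0.028147
  k=1: C(16,1)·0.20^1·0.80^15 = 0.112590
  k=2: C(16,2)·0.20^2·0.80^14 = 0.211106
  k=3: C(16,3)·0.20^3·0.80^13 = 0.246291
P(X ≤ 3) = 0.598134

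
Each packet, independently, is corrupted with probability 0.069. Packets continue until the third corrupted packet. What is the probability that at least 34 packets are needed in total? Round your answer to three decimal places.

0.600

Needing more than 33 packets ⇔ fewer than 3 successes in the first 33. With X ~ Binomial(33, 0.069), P(Y > 33) = P(X ≤ 2).
  k=0: C(33,0)·0.069^0·0.931^33 = 0.09448
  k=1: C(33,1)·0.069^1·0.931^32 = 0.23107
  k=2: C(33,2)·0.069^2·0.931^31 = 0.27401
P(X ≤ 2) = 0.59957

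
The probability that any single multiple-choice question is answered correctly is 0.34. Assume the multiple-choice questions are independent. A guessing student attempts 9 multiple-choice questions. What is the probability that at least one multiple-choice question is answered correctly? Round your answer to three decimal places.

P(at least one) = 1 − P(none) = 1 − (1 − 0.34)^9
= 1 − 0.02376 = 0.97624

0.976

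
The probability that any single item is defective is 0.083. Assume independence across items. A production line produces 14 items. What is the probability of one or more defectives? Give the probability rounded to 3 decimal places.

0.703

P(at least one) = 1 − P(none) = 1 − (1 − 0.083)^14
= 1 − 0.29728 = 0.70272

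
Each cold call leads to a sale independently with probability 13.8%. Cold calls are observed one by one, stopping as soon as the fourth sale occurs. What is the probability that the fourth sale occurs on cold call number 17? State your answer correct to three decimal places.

0.029

Y = trial on which the fourth success occurs; negative binomial, r=4, p=0.138.
P(Y=17) = C(16,3) · p^4 · (1−p)^13
= 560 · 0.00036267 · 0.14508 = 0.02946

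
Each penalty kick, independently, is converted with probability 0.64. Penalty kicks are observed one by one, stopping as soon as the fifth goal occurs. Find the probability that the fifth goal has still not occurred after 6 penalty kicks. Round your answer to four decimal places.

Needing more than 6 penalty kicks ⇔ fewer than 5 successes in the first 6. With X ~ Binomial(6, 0.64), P(Y > 6) = P(X ≤ 4).
  k=0: C(6,0)·0.64^0·0.36^6 = 0.002177
  k=1: C(6,1)·0.64^1·0.36^5 = 0.023219
  k=2: C(6,2)·0.64^2·0.36^4 = 0.103196
  k=3: C(6,3)·0.64^3·0.36^3 = 0.244612
  k=4: C(6,4)·0.64^4·0.36^2 = 0.326149
P(X ≤ 4) = 0.699352

0.6994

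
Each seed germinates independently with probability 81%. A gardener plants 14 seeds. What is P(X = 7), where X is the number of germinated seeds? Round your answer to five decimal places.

X ~ Binomial(n=14, p=0.81).
P(X=7) = C(14,7) · p^7 · (1−p)^7
= 3432 · 0.22877 · 8.9387e-06 = 0.0070181

0.00702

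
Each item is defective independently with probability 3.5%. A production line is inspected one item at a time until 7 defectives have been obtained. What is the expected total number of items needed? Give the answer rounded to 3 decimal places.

200.000

Y = total items until the seventh success; negative binomial with r=7, p=0.035.
E[Y] = r / p = 7 / 0.035 = 200.00000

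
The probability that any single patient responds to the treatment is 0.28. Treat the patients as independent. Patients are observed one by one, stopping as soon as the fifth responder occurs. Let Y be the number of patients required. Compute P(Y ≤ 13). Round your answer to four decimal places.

0.2870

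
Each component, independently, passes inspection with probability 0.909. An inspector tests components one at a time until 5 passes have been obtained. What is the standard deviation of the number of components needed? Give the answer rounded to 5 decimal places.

Y = total components until the fifth success; negative binomial with r=5, p=0.909.
SD(Y) = √[r(1−p)/p²] = √(0.5506601) = 0.7420648

0.74206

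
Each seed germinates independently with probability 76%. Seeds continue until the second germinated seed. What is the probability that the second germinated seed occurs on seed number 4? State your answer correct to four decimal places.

0.0998

Y = trial on which the second success occurs; negative binomial, r=2, p=0.76.
P(Y=4) = C(3,1) · p^2 · (1−p)^2
= 3 · 0.5776 · 0.0576 = 0.099809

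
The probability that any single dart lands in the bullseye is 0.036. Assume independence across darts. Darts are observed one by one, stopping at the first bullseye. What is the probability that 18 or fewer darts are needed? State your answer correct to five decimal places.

Y = number of darts to the first success; geometric, p = 0.036.
P(Y ≤ 18) = 1 − (1−p)^18 = 1 − 0.5168763 = 0.4831237

0.48312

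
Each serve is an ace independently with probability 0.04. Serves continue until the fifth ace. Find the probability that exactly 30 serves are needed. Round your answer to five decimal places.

Y = trial on which the fifth success occurs; negative binomial, r=5, p=0.04.
P(Y=30) = C(29,4) · p^5 · (1−p)^25
= 23751 · 1.024e-07 · 0.3604 = 0.0008765

0.00088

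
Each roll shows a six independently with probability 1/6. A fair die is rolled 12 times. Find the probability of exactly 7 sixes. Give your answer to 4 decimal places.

0.0011

X ~ Binomial(n=12, p=0.166667).
P(X=7) = C(12,7) · p^7 · (1−p)^5
= 792 · 3.5722e-06 · 0.40188 = 0.001137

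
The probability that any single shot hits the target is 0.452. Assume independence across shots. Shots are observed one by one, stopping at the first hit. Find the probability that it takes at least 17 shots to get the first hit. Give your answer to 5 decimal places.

0.00007

Y = number of shots to the first success; geometric, p = 0.452.
P(Y > 16) = P(first 16 all fail) = (1−p)^16 = 0.0000661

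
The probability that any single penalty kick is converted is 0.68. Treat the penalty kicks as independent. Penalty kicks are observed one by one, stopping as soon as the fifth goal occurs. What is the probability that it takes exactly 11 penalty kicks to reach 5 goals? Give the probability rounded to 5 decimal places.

0.03278

Y = trial on which the fifth success occurs; negative binomial, r=5, p=0.68.
P(Y=11) = C(10,4) · p^5 · (1−p)^6
= 210 · 0.14539 · 0.0010737 = 0.0327841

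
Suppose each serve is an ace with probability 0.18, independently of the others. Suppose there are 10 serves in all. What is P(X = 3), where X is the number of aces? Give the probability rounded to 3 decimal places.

0.174

X ~ Binomial(n=10, p=0.18).
P(X=3) = C(10,3) · p^3 · (1−p)^7
= 120 · 0.005832 · 0.24929 = 0.17446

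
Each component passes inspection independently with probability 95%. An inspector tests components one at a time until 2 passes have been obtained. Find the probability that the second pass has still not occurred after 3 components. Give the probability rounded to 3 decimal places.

0.007

Needing more than 3 components ⇔ fewer than 2 successes in the first 3. With X ~ Binomial(3, 0.95), P(Y > 3) = P(X ≤ 1).
  k=0: C(3,0)·0.95^0·0.05^3 = 0.00013
  k=1: C(3,1)·0.95^1·0.05^2 = 0.00713
P(X ≤ 1) = 0.00725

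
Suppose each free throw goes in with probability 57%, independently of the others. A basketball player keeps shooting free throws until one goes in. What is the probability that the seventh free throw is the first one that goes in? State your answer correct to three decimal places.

0.004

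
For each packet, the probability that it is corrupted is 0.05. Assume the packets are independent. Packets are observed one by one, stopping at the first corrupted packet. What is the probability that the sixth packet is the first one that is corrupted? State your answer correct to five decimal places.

0.03869

Geometric (trials to first success), p = 0.05.
P(Y = 6) = (1−p)^5 · p = 0.77378 · 0.05 = 0.0386890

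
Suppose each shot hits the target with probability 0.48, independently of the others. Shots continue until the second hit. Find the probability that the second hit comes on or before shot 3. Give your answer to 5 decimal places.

Finishing within 3 shots ⇔ at least 2 successes in the first 3. With X ~ Binomial(3, 0.48), P(Y ≤ 3) = 1 − P(X ≤ 1).
  k=0: C(3,0)·0.48^0·0.52^3 = 0.1406080
  k=1: C(3,1)·0.48^1·0.52^2 = 0.3893760
1 − 0.5299840 = 0.4700160

0.47002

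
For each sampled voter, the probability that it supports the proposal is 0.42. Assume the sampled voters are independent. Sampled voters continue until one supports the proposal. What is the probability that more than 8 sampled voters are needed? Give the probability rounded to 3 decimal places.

Y = number of sampled voters to the first success; geometric, p = 0.42.
P(Y > 8) = P(first 8 all fail) = (1−p)^8 = 0.01281

0.013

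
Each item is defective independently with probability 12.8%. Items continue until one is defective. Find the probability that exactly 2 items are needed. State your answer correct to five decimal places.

Geometric (trials to first success), p = 0.128.
P(Y = 2) = (1−p)^1 · p = 0.872 · 0.128 = 0.1116160

0.11162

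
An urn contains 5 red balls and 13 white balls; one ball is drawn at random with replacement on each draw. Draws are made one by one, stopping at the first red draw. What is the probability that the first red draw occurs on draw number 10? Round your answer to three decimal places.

0.015

Geometric (trials to first success), p = 0.277778.
P(Y = 10) = (1−p)^9 · p = 0.053461 · 0.277778 = 0.01485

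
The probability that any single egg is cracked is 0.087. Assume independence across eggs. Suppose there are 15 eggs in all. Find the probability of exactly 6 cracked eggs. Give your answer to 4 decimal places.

0.0010

X ~ Binomial(n=15, p=0.087).
P(X=6) = C(15,6) · p^6 · (1−p)^9
= 5005 · 4.3363e-07 · 0.4408 = 0.000957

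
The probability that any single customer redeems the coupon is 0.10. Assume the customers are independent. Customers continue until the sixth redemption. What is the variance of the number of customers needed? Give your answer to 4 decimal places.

540.0000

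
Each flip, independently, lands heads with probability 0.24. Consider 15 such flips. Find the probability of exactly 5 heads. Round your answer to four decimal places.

0.1537

X ~ Binomial(n=15, p=0.24).
P(X=5) = C(15,5) · p^5 · (1−p)^10
= 3003 · 0.00079626 · 0.064289 = 0.153726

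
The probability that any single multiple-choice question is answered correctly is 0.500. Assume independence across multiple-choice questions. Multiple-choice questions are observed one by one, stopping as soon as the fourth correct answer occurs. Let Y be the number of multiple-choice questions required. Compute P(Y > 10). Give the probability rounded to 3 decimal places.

Needing more than 10 multiple-choice questions ⇔ fewer than 4 successes in the first 10. With X ~ Binomial(10, 0.50), P(Y > 10) = P(X ≤ 3).
  k=0: C(10,0)·0.50^0·0.50^10 = 0.00098
  k=1: C(10,1)·0.50^1·0.50^9 = 0.00977
  k=2: C(10,2)·0.50^2·0.50^8 = 0.04395
  k=3: C(10,3)·0.50^3·0.50^7 = 0.11719
P(X ≤ 3) = 0.17188

0.172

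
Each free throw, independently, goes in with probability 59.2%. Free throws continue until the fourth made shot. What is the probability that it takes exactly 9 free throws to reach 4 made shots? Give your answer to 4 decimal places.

0.0778

Y = trial on which the fourth success occurs; negative binomial, r=4, p=0.592.
P(Y=9) = C(8,3) · p^4 · (1−p)^5
= 56 · 0.12283 · 0.011306 = 0.077763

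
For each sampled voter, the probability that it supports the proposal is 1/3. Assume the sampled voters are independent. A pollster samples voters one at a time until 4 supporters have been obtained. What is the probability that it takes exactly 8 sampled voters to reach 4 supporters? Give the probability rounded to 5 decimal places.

Y = trial on which the fourth success occurs; negative binomial, r=4, p=0.333333.
P(Y=8) = C(7,3) · p^4 · (1−p)^4
= 35 · 0.012346 · 0.19753 = 0.0853528

0.08535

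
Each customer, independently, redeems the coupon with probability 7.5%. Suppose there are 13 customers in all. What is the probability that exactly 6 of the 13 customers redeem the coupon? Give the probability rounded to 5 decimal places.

X ~ Binomial(n=13, p=0.075).
P(X=6) = C(13,6) · p^6 · (1−p)^7
= 1716 · 1.7798e-07 · 0.57942 = 0.0001770

0.00018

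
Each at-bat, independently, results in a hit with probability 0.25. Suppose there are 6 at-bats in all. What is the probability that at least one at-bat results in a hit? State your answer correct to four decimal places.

P(at least one) = 1 − P(none) = 1 − (1 − 0.25)^6
= 1 − 0.177979 = 0.822021

0.8220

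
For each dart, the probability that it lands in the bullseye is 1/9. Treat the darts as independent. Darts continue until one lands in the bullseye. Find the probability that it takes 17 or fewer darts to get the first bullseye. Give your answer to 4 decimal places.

0.8650

Y = number of darts to the first success; geometric, p = 0.111111.
P(Y ≤ 17) = 1 − (1−p)^17 = 1 − 0.135023 = 0.864977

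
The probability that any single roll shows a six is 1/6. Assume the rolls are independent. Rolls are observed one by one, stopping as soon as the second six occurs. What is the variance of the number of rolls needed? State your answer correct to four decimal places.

Y = total rolls until the second success; negative binomial with r=2, p=0.166667.
Var(Y) = r(1−p)/p² = 2·0.833333 / 0.166667² = 60.000000

60.0000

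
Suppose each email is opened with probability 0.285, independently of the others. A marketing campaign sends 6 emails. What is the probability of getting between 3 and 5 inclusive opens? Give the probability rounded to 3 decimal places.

0.228

X ~ Binomial(6, 0.285); P(3 ≤ X ≤ 5) = Σ C(6,k) p^k (1−p)^(6−k) over k:
  k=3: C(6,3)·0.285^3·0.715^3 = 0.16923
  k=4: C(6,4)·0.285^4·0.715^2 = 0.05059
  k=5: C(6,5)·0.285^5·0.715^1 = 0.00807
Total = 0.22789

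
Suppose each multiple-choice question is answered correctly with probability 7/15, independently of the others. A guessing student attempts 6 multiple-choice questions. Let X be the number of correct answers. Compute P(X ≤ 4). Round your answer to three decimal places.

X ~ Binomial(6, 0.466667); P(X ≤ 4) = Σ C(6,k) p^k (1−p)^(6−k) over k:
  k=0: C(6,0)·0.466667^0·0.533333^6 = 0.02301
  k=1: C(6,1)·0.466667^1·0.533333^5 = 0.12082
  k=2: C(6,2)·0.466667^2·0.533333^4 = 0.26430
  k=3: C(6,3)·0.466667^3·0.533333^3 = 0.30835
  k=4: C(6,4)·0.466667^4·0.533333^2 = 0.20236
Total = 0.91885

0.919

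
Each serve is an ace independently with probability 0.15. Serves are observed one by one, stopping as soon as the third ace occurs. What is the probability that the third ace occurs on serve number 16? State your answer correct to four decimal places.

0.0428

Y = trial on which the third success occurs; negative binomial, r=3, p=0.15.
P(Y=16) = C(15,2) · p^3 · (1−p)^13
= 105 · 0.003375 · 0.12091 = 0.042846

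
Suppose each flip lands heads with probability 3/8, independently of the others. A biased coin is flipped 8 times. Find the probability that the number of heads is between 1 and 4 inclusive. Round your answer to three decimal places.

X ~ Binomial(8, 0.375); P(1 ≤ X ≤ 4) = Σ C(8,k) p^k (1−p)^(8−k) over k:
  k=1: C(8,1)·0.375^1·0.625^7 = 0.11176
  k=2: C(8,2)·0.375^2·0.625^6 = 0.23469
  k=3: C(8,3)·0.375^3·0.625^5 = 0.28163
  k=4: C(8,4)·0.375^4·0.625^4 = 0.21122
Total = 0.83931

0.839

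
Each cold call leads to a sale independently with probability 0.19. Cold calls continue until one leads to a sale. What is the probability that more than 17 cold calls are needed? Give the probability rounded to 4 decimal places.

Y = number of cold calls to the first success; geometric, p = 0.19.
P(Y > 17) = P(first 17 all fail) = (1−p)^17 = 0.027813

0.0278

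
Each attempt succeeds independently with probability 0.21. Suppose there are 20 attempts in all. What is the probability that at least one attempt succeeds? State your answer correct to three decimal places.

0.991

P(at least one) = 1 − P(none) = 1 − (1 − 0.21)^20
= 1 − 0.00896 = 0.99104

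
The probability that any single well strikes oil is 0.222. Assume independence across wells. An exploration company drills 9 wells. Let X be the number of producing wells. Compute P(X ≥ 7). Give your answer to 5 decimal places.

0.00062

X ~ Binomial(9, 0.222); P(X ≥ 7) = Σ C(9,k) p^k (1−p)^(9−k) over k:
  k=7: C(9,7)·0.222^7·0.778^2 = 0.0005791
  k=8: C(9,8)·0.222^8·0.778^1 = 0.0000413
  k=9: C(9,9)·0.222^9·0.778^0 = 0.0000013
Total = 0.0006217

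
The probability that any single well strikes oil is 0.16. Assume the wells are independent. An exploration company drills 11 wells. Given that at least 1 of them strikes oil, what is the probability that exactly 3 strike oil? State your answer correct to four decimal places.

X ~ Binomial(11, 0.16). Want P(X=3 | X≥1) = P(X=3) / P(X≥1).
P(X=3) = C(11,3)·0.16^3·0.84^8 = 0.167524
P(X≥1) = 1 − 0.146917 = 0.853083
Ratio = 0.167524 / 0.853083 = 0.196375

0.1964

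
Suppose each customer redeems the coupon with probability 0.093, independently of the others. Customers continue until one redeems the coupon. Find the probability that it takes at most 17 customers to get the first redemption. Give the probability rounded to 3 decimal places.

0.810

Y = number of customers to the first success; geometric, p = 0.093.
P(Y ≤ 17) = 1 − (1−p)^17 = 1 − 0.19025 = 0.80975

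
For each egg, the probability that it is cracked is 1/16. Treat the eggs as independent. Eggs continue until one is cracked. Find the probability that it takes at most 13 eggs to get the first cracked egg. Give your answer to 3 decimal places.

Y = number of eggs to the first success; geometric, p = 0.0625.
P(Y ≤ 13) = 1 − (1−p)^13 = 1 − 0.43214 = 0.56786

0.568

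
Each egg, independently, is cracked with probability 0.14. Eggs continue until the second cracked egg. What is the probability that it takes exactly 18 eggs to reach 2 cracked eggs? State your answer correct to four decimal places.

0.0298

Y = trial on which the second success occurs; negative binomial, r=2, p=0.14.
P(Y=18) = C(17,1) · p^2 · (1−p)^16
= 17 · 0.0196 · 0.089531 = 0.029832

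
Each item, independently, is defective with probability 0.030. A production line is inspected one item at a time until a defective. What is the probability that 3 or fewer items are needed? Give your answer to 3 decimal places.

Y = number of items to the first success; geometric, p = 0.03.
P(Y ≤ 3) = 1 − (1−p)^3 = 1 − 0.91267 = 0.08733

0.087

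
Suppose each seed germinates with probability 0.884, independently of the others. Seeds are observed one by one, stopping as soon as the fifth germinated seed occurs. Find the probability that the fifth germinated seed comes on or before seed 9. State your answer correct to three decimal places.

0.998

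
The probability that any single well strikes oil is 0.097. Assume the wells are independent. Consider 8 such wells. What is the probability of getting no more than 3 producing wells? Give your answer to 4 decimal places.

X ~ Binomial(8, 0.097); P(X ≤ 3) = Σ C(8,k) p^k (1−p)^(8−k) over k:
  k=0: C(8,0)·0.097^0·0.903^8 = 0.442081
  k=1: C(8,1)·0.097^1·0.903^7 = 0.379906
  k=2: C(8,2)·0.097^2·0.903^6 = 0.142833
  k=3: C(8,3)·0.097^3·0.903^5 = 0.030686
Total = 0.995506

0.9955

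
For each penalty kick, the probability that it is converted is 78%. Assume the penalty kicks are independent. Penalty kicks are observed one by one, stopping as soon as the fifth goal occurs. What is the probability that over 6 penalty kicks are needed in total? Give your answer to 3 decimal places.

0.394

Needing more than 6 penalty kicks ⇔ fewer than 5 successes in the first 6. With X ~ Binomial(6, 0.78), P(Y > 6) = P(X ≤ 4).
  k=0: C(6,0)·0.78^0·0.22^6 = 0.00011
  k=1: C(6,1)·0.78^1·0.22^5 = 0.00241
  k=2: C(6,2)·0.78^2·0.22^4 = 0.02138
  k=3: C(6,3)·0.78^3·0.22^3 = 0.10106
  k=4: C(6,4)·0.78^4·0.22^2 = 0.26873
P(X ≤ 4) = 0.39369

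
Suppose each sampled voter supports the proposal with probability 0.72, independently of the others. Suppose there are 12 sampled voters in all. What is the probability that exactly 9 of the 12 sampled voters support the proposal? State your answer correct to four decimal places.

0.2511

X ~ Binomial(n=12, p=0.72).
P(X=9) = C(12,9) · p^9 · (1−p)^3
= 220 · 0.051999 · 0.021952 = 0.251125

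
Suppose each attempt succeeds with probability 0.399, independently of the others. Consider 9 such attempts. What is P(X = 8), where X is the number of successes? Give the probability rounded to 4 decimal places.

0.0035

X ~ Binomial(n=9, p=0.399).
P(X=8) = C(9,8) · p^8 · (1−p)^1
= 9 · 0.00064237 · 0.601 = 0.003475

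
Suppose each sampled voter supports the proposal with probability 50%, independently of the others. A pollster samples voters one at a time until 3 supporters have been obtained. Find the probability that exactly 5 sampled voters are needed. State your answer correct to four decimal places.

0.1875

Y = trial on which the third success occurs; negative binomial, r=3, p=0.50.
P(Y=5) = C(4,2) · p^3 · (1−p)^2
= 6 · 0.125 · 0.25 = 0.187500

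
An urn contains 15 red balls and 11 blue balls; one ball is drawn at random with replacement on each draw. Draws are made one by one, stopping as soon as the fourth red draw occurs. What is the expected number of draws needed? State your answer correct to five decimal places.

6.93333

Y = total draws until the fourth success; negative binomial with r=4, p=0.576923.
E[Y] = r / p = 4 / 0.576923 = 6.9333333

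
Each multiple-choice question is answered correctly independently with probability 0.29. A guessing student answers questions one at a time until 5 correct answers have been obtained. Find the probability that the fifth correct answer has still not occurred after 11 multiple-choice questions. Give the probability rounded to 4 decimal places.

Needing more than 11 multiple-choice questions ⇔ fewer than 5 successes in the first 11. With X ~ Binomial(11, 0.29), P(Y > 11) = P(X ≤ 4).
  k=0: C(11,0)·0.29^0·0.71^11 = 0.023112
  k=1: C(11,1)·0.29^1·0.71^10 = 0.103842
  k=2: C(11,2)·0.29^2·0.71^9 = 0.212072
  k=3: C(11,3)·0.29^3·0.71^8 = 0.259863
  k=4: C(11,4)·0.29^4·0.71^7 = 0.212283
P(X ≤ 4) = 0.811172

0.8112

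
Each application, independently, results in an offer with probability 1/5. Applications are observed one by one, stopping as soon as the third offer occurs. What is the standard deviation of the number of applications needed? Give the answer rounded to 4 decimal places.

7.7460

Y = total applications until the third success; negative binomial with r=3, p=0.20.
SD(Y) = √[r(1−p)/p²] = √(60.000000) = 7.745967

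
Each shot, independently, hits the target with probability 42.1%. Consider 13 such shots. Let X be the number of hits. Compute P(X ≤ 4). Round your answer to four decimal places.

X ~ Binomial(13, 0.421); P(X ≤ 4) = Σ C(13,k) p^k (1−p)^(13−k) over k:
  k=0: C(13,0)·0.421^0·0.579^13 = 0.000822
  k=1: C(13,1)·0.421^1·0.579^12 = 0.007769
  k=2: C(13,2)·0.421^2·0.579^11 = 0.033894
  k=3: C(13,3)·0.421^3·0.579^10 = 0.090365
  k=4: C(13,4)·0.421^4·0.579^9 = 0.164264
Total = 0.297113

0.2971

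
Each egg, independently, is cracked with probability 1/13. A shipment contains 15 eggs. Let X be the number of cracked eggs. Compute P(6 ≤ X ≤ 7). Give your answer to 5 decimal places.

0.00056

X ~ Binomial(15, 0.076923); P(6 ≤ X ≤ 7) = Σ C(15,k) p^k (1−p)^(15−k) over k:
  k=6: C(15,6)·0.076923^6·0.923077^9 = 0.0005045
  k=7: C(15,7)·0.076923^7·0.923077^8 = 0.0000541
Total = 0.0005586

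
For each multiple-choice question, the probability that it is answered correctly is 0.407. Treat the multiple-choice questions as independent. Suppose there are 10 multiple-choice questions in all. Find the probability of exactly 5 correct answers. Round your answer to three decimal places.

0.206

X ~ Binomial(n=10, p=0.407).
P(X=5) = C(10,5) · p^5 · (1−p)^5
= 252 · 0.011168 · 0.073329 = 0.20637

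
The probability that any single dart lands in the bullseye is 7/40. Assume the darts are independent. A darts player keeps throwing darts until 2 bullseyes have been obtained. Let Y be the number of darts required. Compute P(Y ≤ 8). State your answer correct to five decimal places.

Finishing within 8 darts ⇔ at least 2 successes in the first 8. With X ~ Binomial(8, 0.175), P(Y ≤ 8) = 1 − P(X ≤ 1).
  k=0: C(8,0)·0.175^0·0.825^8 = 0.2146009
  k=1: C(8,1)·0.175^1·0.825^7 = 0.3641713
1 − 0.5787722 = 0.4212278

0.42123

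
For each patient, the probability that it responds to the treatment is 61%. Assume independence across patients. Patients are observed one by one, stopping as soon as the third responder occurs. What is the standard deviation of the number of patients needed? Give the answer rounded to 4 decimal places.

1.7732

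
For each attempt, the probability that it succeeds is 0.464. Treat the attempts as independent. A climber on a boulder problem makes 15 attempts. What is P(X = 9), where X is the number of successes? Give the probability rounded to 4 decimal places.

X ~ Binomial(n=15, p=0.464).
P(X=9) = C(15,9) · p^9 · (1−p)^6
= 5005 · 0.00099692 · 0.023713 = 0.118319

0.1183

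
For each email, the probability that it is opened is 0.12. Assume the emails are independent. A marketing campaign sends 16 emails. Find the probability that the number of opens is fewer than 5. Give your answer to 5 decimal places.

0.96518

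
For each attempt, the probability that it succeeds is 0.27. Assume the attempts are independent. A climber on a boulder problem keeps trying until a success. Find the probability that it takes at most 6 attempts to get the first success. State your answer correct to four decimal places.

0.8487

Y = number of attempts to the first success; geometric, p = 0.27.
P(Y ≤ 6) = 1 − (1−p)^6 = 1 − 0.151334 = 0.848666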